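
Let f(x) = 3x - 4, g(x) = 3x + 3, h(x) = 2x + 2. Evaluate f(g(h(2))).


h(2) = 6
g(6) = 21
f(21) = 59

59


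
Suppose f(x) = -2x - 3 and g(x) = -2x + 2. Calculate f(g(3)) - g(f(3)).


-15


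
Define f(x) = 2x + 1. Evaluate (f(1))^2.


f(1) = 3
(3)^2 = 9

9


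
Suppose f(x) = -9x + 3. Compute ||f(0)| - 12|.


f(0) = 3
|3| = 3
|3 - 12| = 9

9


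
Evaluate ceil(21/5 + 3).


21/5 = 4.2
4.2 + 3 = 7.2
ceil(7.2) = 8

8


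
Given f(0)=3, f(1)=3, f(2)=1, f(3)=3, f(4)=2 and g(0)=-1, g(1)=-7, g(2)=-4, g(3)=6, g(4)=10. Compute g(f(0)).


f(0) = 3
g(3) = 6

6


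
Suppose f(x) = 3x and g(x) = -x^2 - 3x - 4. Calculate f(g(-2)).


g(-2) = -2
f(-2) = -6

-6


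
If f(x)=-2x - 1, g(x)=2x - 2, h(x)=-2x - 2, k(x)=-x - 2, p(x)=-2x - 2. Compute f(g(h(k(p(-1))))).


p(-1) = 0
k(0) = -2
h(-2) = 2
g(2) = 2
f(2) = -5

-5


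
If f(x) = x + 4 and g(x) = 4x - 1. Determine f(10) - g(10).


-25


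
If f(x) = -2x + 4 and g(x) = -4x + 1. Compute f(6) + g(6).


f(6) = -8
g(6) = -23
Sum = -31

-31


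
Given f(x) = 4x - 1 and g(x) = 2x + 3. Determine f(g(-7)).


-45


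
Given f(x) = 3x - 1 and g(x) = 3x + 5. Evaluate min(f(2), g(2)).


f(2) = 5
g(2) = 11
min = 5

5


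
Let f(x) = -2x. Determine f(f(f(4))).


f(4) = -8
f(-8) = 16
f(16) = -32

-32


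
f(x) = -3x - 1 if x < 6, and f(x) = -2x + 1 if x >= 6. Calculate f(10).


10 satisfies x >= 6
f(10) = -19

-19


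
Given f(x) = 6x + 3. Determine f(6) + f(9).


f(6) = 39
f(9) = 57
Sum = 96

96


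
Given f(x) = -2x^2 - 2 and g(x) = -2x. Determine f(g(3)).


-74


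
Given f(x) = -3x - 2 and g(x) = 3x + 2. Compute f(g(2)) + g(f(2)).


f(g(2)) = -26
g(f(2)) = -22
Sum = -48

-48


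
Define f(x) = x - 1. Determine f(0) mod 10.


f(0) = -1
-1 mod 10 = 9

9


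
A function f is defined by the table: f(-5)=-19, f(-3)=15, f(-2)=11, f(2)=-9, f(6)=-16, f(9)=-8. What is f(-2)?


Reading from the table at x = -2

11


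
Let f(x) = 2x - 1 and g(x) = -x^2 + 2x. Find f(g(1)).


g(1) = 1
f(1) = 1

1


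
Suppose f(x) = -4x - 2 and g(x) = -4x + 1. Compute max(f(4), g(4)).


f(4) = -18
g(4) = -15
max = -15

-15


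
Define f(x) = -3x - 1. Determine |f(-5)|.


f(-5) = 14
|14| = 14

14


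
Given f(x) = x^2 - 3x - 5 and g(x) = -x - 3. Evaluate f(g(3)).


g(3) = -6
f(-6) = 1*(-6)^2 - 3*(-6) - 5 = 49

49


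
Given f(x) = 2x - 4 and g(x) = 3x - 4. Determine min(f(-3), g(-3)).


f(-3) = -10
g(-3) = -13
min = -13

-13


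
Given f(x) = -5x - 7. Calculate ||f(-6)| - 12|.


f(-6) = 23
|23| = 23
|23 - 12| = 11

11


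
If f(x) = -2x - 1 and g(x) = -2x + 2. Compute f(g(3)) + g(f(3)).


f(g(3)) = 7
g(f(3)) = 16
Sum = 23

23


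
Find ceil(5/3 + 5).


5/3 = 1.6667
1.6667 + 5 = 6.6667
ceil(6.6667) = 7

7


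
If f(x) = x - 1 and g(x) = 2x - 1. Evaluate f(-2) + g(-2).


-8


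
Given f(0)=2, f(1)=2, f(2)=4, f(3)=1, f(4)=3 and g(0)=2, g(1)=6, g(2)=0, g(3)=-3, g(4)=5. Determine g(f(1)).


0


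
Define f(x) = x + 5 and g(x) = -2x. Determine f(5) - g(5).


f(5) = 10
g(5) = -10
Difference = 20

20


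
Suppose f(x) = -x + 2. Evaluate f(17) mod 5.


f(17) = -15
-15 mod 5 = 0

0


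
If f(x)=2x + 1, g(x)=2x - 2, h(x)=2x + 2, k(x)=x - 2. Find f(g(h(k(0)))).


-11


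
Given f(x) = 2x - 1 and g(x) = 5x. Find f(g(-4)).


g(-4) = -20
f(-20) = -41

-41


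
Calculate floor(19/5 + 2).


19/5 = 3.8
3.8 + 2 = 5.8
floor(5.8) = 5

5


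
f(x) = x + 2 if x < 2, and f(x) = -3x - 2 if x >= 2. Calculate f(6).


-20


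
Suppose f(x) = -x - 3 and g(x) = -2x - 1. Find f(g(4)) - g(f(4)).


f(g(4)) = 6
g(f(4)) = 13
Difference = -7

-7


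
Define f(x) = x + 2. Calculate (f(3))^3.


f(3) = 5
(5)^3 = 125

125


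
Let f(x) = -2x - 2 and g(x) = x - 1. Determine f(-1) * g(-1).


0


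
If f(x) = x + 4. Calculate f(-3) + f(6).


f(-3) = 1
f(6) = 10
Sum = 11

11


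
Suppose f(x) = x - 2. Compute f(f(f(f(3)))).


-5


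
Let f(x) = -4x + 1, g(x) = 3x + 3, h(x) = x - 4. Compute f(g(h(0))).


h(0) = -4
g(-4) = -9
f(-9) = 37

37


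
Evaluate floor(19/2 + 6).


15


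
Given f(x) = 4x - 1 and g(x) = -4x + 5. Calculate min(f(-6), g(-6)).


f(-6) = -25
g(-6) = 29
min = -25

-25


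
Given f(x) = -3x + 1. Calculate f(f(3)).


f(3) = -8
f(-8) = 25

25


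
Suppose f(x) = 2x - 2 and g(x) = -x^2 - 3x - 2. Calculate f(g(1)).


g(1) = -6
f(-6) = -14

-14


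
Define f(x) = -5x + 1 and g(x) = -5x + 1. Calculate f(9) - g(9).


f(9) = -44
g(9) = -44
Difference = 0

0


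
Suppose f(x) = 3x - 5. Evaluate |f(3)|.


f(3) = 4
|4| = 4

4


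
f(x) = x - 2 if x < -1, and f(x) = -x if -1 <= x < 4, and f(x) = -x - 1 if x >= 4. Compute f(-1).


1


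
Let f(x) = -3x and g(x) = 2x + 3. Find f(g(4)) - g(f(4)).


f(g(4)) = -33
g(f(4)) = -21
Difference = -12

-12


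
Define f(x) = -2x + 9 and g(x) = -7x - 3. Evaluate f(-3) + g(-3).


f(-3) = 15
g(-3) = 18
Sum = 33

33


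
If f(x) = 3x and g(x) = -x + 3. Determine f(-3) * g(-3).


f(-3) = -9
g(-3) = 6
Product = -54

-54


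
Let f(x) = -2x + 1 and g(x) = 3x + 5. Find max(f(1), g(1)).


f(1) = -1
g(1) = 8
max = 8

8


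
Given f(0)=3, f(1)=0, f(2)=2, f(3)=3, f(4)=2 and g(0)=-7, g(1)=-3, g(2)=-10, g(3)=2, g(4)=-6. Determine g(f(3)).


2


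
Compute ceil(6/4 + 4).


6/4 = 1.5
1.5 + 4 = 5.5
ceil(5.5) = 6

6


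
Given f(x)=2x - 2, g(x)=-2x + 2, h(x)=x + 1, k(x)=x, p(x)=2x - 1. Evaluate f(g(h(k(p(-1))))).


10


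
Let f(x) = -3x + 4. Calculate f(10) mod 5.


4


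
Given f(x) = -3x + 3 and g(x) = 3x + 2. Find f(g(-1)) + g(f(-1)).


f(g(-1)) = 6
g(f(-1)) = 20
Sum = 26

26


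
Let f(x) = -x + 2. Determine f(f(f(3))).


f(3) = -1
f(-1) = 3
f(3) = -1

-1


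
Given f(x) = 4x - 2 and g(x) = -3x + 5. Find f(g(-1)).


g(-1) = 8
f(8) = 30

30


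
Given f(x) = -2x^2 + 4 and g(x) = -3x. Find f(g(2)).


g(2) = -6
f(-6) = (-2)*(-6)^2 + 4 = -68

-68


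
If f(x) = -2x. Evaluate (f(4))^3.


f(4) = -8
(-8)^3 = -512

-512


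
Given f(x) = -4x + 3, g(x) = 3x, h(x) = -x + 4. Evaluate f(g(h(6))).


h(6) = -2
g(-2) = -6
f(-6) = 27

27


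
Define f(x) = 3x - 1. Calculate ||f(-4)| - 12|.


f(-4) = -13
|-13| = 13
|13 - 12| = 1

1


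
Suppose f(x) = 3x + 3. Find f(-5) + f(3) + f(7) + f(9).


f(-5) = -12
f(3) = 12
f(7) = 24
f(9) = 30
Sum = 54

54


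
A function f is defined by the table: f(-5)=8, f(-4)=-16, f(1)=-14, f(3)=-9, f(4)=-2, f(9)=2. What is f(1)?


Reading from the table at x = 1

-14


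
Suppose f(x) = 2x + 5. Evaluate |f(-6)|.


f(-6) = -7
|-7| = 7

7


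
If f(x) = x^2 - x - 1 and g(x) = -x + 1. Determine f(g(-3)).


g(-3) = 4
f(4) = 1*(4)^2 - 1*(4) - 1 = 11

11


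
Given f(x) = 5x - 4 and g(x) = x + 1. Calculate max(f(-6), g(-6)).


f(-6) = -34
g(-6) = -5
max = -5

-5


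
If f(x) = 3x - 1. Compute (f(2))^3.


f(2) = 5
(5)^3 = 125

125


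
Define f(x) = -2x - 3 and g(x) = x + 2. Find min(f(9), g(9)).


-21


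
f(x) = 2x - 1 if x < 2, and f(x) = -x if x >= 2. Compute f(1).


1 satisfies x < 2
f(1) = 1

1


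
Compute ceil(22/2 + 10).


22/2 = 11
11 + 10 = 21
ceil(21) = 21

21


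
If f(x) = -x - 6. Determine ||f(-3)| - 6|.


3


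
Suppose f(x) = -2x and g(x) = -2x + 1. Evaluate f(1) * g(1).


f(1) = -2
g(1) = -1
Product = 2

2


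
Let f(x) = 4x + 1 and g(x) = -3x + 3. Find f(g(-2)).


g(-2) = 9
f(9) = 37

37


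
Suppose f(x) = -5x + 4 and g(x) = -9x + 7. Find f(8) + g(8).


-101


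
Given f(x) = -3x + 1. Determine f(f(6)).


f(6) = -17
f(-17) = 52

52


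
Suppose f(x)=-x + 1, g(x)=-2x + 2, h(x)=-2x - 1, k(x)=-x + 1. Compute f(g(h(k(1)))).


k(1) = 0
h(0) = -1
g(-1) = 4
f(4) = -3

-3


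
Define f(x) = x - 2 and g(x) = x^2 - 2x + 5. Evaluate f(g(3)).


g(3) = 8
f(8) = 6

6


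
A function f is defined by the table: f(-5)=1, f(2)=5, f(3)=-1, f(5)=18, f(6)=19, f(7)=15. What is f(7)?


Reading from the table at x = 7

15


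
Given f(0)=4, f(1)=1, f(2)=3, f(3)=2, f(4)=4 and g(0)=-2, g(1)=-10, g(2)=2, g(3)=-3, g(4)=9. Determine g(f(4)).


f(4) = 4
g(4) = 9

9


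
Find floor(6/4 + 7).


6/4 = 1.5
1.5 + 7 = 8.5
floor(8.5) = 8

8


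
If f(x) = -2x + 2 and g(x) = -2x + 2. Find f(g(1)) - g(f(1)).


f(g(1)) = 2
g(f(1)) = 2
Difference = 0

0


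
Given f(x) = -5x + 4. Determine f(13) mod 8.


f(13) = -61
-61 mod 8 = 3

3


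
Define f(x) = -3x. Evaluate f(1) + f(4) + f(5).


f(1) = -3
f(4) = -12
f(5) = -15
Sum = -30

-30


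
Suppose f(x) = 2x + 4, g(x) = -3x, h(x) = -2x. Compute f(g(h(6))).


h(6) = -12
g(-12) = 36
f(36) = 76

76


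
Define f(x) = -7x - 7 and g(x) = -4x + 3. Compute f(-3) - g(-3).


f(-3) = 14
g(-3) = 15
Difference = -1

-1


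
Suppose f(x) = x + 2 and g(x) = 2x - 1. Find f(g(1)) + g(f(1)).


f(g(1)) = 3
g(f(1)) = 5
Sum = 8

8


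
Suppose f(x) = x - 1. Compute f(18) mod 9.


f(18) = 17
17 mod 9 = 8

8


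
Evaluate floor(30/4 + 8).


30/4 = 7.5
7.5 + 8 = 15.5
floor(15.5) = 15

15


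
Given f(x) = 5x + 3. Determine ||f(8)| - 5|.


f(8) = 43
|43| = 43
|43 - 5| = 38

38


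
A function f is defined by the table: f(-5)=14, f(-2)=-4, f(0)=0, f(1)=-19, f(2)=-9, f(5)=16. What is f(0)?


0


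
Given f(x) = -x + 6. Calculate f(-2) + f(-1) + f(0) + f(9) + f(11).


f(-2) = 8
f(-1) = 7
f(0) = 6
f(9) = -3
f(11) = -5
Sum = 13

13


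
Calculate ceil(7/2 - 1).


3


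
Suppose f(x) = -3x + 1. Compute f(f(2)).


f(2) = -5
f(-5) = 16

16


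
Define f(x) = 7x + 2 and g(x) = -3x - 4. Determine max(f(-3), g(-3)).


f(-3) = -19
g(-3) = 5
max = 5

5


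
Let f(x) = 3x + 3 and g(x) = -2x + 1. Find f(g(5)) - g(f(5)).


f(g(5)) = -24
g(f(5)) = -35
Difference = 11

11


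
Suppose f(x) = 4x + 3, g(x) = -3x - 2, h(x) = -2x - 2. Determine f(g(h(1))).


h(1) = -4
g(-4) = 10
f(10) = 43

43


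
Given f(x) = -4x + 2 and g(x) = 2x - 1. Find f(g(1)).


-2


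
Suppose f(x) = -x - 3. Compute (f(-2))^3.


-1


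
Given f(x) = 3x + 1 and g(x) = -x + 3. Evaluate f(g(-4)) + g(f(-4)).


f(g(-4)) = 22
g(f(-4)) = 14
Sum = 36

36


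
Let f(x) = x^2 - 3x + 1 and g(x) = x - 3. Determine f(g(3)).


g(3) = 0
f(0) = 1*(0)^2 - 3*(0) + 1 = 1

1


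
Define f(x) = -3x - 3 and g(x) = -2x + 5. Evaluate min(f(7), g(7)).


f(7) = -24
g(7) = -9
min = -24

-24


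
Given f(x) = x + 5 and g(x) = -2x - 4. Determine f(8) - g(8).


f(8) = 13
g(8) = -20
Difference = 33

33


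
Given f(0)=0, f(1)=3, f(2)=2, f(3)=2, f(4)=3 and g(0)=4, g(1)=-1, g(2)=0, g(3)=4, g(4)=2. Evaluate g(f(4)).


f(4) = 3
g(3) = 4

4


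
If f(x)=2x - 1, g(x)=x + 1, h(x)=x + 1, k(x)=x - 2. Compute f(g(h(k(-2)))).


k(-2) = -4
h(-4) = -3
g(-3) = -2
f(-2) = -5

-5


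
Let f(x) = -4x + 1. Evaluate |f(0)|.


f(0) = 1
|1| = 1

1


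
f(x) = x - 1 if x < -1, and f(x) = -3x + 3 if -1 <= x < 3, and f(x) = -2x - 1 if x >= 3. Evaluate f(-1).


-1 satisfies -1 <= x < 3
f(-1) = 6

6


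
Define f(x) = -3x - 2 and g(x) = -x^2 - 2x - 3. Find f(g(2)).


31


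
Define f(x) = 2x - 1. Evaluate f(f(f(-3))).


-31


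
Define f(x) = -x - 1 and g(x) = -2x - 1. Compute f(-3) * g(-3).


f(-3) = 2
g(-3) = 5
Product = 10

10


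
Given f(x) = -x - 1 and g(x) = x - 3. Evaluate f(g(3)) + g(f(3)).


f(g(3)) = -1
g(f(3)) = -7
Sum = -8

-8


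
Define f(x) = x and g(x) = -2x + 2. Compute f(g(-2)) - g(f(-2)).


f(g(-2)) = 6
g(f(-2)) = 6
Difference = 0

0


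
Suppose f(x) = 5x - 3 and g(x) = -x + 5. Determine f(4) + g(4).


f(4) = 17
g(4) = 1
Sum = 18

18


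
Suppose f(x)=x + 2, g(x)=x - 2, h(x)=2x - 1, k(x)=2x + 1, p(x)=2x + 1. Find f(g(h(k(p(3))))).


p(3) = 7
k(7) = 15
h(15) = 29
g(29) = 27
f(27) = 29

29


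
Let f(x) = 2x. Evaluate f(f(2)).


f(2) = 4
f(4) = 8

8


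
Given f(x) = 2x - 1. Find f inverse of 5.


Solve 2x - 1 = 5
x = (5 + 1) / 2 = 3

3


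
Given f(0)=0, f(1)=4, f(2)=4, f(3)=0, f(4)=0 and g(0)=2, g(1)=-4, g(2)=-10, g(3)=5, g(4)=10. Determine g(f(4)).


2


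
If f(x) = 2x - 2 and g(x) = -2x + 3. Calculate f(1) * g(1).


f(1) = 0
g(1) = 1
Product = 0

0


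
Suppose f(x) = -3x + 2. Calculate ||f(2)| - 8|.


f(2) = -4
|-4| = 4
|4 - 8| = 4

4


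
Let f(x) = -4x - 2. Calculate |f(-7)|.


f(-7) = 26
|26| = 26

26


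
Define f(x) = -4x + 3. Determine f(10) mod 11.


f(10) = -37
-37 mod 11 = 7

7


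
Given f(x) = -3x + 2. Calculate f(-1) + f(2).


f(-1) = 5
f(2) = -4
Sum = 1

1


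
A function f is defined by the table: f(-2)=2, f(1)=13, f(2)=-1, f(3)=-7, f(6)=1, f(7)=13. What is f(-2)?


2


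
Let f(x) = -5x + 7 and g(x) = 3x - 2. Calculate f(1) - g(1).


f(1) = 2
g(1) = 1
Difference = 1

1


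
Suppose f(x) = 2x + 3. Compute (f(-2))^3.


f(-2) = -1
(-1)^3 = -1

-1


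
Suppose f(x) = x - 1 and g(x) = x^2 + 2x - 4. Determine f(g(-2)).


g(-2) = -4
f(-4) = -5

-5


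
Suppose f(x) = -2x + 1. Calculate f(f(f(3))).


f(3) = -5
f(-5) = 11
f(11) = -21

-21


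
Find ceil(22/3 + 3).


22/3 = 7.3333
7.3333 + 3 = 10.3333
ceil(10.3333) = 11

11


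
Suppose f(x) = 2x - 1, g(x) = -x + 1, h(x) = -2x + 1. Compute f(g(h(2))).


h(2) = -3
g(-3) = 4
f(4) = 7

7


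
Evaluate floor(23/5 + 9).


23/5 = 4.6
4.6 + 9 = 13.6
floor(13.6) = 13

13


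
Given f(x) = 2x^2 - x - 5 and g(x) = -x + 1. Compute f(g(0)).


g(0) = 1
f(1) = 2*(1)^2 - 1*(1) - 5 = -4

-4


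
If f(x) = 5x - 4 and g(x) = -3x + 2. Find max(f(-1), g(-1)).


5


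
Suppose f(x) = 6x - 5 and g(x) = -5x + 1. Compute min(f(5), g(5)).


f(5) = 25
g(5) = -24
min = -24

-24


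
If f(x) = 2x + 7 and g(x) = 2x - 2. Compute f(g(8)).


g(8) = 14
f(14) = 35

35


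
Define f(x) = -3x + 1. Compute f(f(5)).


f(5) = -14
f(-14) = 43

43


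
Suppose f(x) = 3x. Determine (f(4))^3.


f(4) = 12
(12)^3 = 1728

1728


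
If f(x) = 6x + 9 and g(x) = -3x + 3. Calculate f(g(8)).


-117


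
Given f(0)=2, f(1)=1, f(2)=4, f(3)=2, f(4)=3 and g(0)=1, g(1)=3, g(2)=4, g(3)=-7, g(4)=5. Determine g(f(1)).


3


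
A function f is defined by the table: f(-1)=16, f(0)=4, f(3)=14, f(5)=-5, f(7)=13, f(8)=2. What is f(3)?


Reading from the table at x = 3

14


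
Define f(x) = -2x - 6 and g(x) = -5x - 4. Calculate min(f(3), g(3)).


f(3) = -12
g(3) = -19
min = -19

-19


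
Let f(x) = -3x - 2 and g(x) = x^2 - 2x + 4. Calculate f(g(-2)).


-38


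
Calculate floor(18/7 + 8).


18/7 = 2.5714
2.5714 + 8 = 10.5714
floor(10.5714) = 10

10


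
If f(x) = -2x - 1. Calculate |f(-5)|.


f(-5) = 9
|9| = 9

9


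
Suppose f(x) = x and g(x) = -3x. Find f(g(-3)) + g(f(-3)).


18


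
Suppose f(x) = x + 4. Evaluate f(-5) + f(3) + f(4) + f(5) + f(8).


35


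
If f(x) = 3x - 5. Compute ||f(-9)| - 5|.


f(-9) = -32
|-32| = 32
|32 - 5| = 27

27


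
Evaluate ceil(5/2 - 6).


5/2 = 2.5
2.5 - 6 = -3.5
ceil(-3.5) = -3

-3


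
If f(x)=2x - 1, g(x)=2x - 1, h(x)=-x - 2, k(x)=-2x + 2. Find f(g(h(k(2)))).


k(2) = -2
h(-2) = 0
g(0) = -1
f(-1) = -3

-3


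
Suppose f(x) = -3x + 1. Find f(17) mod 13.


2


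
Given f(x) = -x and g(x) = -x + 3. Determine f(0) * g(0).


f(0) = 0
g(0) = 3
Product = 0

0


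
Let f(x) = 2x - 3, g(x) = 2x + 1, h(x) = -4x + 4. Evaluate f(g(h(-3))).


63


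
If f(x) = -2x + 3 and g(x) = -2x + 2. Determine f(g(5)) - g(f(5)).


f(g(5)) = 19
g(f(5)) = 16
Difference = 3

3


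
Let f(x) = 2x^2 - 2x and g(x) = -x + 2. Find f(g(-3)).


g(-3) = 5
f(5) = 2*(5)^2 - 2*(5) = 40

40


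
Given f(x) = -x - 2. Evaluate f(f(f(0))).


-2


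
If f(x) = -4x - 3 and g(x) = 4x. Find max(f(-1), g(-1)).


1


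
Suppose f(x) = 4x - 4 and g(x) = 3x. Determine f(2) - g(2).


f(2) = 4
g(2) = 6
Difference = -2

-2


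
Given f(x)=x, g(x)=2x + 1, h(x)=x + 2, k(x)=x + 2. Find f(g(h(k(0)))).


k(0) = 2
h(2) = 4
g(4) = 9
f(9) = 9

9


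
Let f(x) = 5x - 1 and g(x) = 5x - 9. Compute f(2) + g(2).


f(2) = 9
g(2) = 1
Sum = 10

10


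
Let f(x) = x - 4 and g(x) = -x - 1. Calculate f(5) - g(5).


f(5) = 1
g(5) = -6
Difference = 7

7


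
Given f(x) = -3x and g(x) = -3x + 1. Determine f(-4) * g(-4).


f(-4) = 12
g(-4) = 13
Product = 156

156


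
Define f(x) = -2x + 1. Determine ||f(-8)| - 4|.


f(-8) = 17
|17| = 17
|17 - 4| = 13

13


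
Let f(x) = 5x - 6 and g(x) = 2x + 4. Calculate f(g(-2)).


g(-2) = 0
f(0) = -6

-6


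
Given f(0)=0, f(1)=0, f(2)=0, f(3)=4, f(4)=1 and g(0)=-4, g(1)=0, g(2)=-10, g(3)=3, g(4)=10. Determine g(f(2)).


-4


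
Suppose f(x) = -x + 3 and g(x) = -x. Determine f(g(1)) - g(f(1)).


f(g(1)) = 4
g(f(1)) = -2
Difference = 6

6


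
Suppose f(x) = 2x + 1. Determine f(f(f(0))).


7


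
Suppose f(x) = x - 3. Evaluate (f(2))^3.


f(2) = -1
(-1)^3 = -1

-1


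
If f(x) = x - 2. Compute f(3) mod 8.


1


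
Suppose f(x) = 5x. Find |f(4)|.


20


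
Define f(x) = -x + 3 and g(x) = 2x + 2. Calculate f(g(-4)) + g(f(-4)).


f(g(-4)) = 9
g(f(-4)) = 16
Sum = 25

25


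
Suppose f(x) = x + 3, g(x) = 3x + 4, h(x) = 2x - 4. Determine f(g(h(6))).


h(6) = 8
g(8) = 28
f(28) = 31

31


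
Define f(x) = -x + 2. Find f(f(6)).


f(6) = -4
f(-4) = 6

6


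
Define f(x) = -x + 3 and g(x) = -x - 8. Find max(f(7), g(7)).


f(7) = -4
g(7) = -15
max = -4

-4


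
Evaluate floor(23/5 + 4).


23/5 = 4.6
4.6 + 4 = 8.6
floor(8.6) = 8

8


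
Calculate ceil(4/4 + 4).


5


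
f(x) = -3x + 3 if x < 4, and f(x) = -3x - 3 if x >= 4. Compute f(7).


7 satisfies x >= 4
f(7) = -24

-24


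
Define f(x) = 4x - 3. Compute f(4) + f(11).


54


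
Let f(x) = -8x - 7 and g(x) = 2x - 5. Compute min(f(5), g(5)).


f(5) = -47
g(5) = 5
min = -47

-47


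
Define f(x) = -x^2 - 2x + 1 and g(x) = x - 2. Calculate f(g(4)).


g(4) = 2
f(2) = (-1)*(2)^2 - 2*(2) + 1 = -7

-7


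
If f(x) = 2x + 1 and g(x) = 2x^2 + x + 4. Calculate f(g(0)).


g(0) = 4
f(4) = 9

9


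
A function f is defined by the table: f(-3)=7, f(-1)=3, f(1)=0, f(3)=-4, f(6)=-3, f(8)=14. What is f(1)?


Reading from the table at x = 1

0


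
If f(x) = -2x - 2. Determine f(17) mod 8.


f(17) = -36
-36 mod 8 = 4

4


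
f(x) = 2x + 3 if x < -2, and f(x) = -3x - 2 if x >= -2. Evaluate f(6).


-20


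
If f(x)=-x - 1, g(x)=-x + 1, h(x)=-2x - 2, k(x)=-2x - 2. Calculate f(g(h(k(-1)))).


-4


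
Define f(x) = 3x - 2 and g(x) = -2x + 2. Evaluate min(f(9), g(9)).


f(9) = 25
g(9) = -16
min = -16

-16


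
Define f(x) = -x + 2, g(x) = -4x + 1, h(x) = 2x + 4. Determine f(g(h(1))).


h(1) = 6
g(6) = -23
f(-23) = 25

25


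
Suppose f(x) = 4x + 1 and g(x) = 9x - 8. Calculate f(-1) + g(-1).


f(-1) = -3
g(-1) = -17
Sum = -20

-20


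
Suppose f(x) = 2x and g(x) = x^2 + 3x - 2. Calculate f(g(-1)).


g(-1) = -4
f(-4) = -8

-8


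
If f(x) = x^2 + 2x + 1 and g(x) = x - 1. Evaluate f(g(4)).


g(4) = 3
f(3) = 1*(3)^2 + 2*(3) + 1 = 16

16


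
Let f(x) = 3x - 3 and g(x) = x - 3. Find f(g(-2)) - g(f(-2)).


-6


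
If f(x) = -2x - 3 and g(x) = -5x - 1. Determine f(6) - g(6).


16


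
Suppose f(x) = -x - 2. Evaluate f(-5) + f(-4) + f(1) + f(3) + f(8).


f(-5) = 3
f(-4) = 2
f(1) = -3
f(3) = -5
f(8) = -10
Sum = -13

-13


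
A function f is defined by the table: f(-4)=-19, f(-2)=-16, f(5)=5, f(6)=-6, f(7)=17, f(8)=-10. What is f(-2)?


Reading from the table at x = -2

-16


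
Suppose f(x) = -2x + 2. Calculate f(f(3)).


f(3) = -4
f(-4) = 10

10


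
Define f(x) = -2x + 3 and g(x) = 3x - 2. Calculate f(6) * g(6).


-144


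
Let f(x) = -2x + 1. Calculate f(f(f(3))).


-21


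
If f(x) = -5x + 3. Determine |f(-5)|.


28


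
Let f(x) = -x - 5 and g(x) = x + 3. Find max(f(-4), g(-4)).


f(-4) = -1
g(-4) = -1
max = -1

-1


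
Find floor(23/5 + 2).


23/5 = 4.6
4.6 + 2 = 6.6
floor(6.6) = 6

6


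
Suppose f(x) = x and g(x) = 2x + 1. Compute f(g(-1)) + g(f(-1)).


-2


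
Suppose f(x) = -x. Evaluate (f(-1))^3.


f(-1) = 1
(1)^3 = 1

1


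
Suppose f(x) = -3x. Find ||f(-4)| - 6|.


f(-4) = 12
|12| = 12
|12 - 6| = 6

6


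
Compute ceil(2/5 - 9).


2/5 = 0.4
0.4 - 9 = -8.6
ceil(-8.6) = -8

-8


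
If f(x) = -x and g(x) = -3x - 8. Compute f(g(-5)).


-7


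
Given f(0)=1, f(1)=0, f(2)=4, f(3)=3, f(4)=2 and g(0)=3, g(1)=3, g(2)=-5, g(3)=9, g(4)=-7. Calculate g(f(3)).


f(3) = 3
g(3) = 9

9


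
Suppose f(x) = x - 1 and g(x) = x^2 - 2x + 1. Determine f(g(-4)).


g(-4) = 25
f(25) = 24

24


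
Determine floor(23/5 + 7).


23/5 = 4.6
4.6 + 7 = 11.6
floor(11.6) = 11

11


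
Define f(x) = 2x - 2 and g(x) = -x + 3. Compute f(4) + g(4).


f(4) = 6
g(4) = -1
Sum = 5

5


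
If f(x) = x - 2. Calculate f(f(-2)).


f(-2) = -4
f(-4) = -6

-6


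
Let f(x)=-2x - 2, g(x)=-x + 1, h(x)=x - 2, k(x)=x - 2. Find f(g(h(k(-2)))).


k(-2) = -4
h(-4) = -6
g(-6) = 7
f(7) = -16

-16


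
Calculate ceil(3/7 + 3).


3/7 = 0.4286
0.4286 + 3 = 3.4286
ceil(3.4286) = 4

4


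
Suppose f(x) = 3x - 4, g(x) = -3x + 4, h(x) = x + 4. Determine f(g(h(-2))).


h(-2) = 2
g(2) = -2
f(-2) = -10

-10


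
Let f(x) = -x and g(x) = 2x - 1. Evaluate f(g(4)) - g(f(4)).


2


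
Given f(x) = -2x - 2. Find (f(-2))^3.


f(-2) = 2
(2)^3 = 8

8


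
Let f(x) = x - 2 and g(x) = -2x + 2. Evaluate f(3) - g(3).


f(3) = 1
g(3) = -4
Difference = 5

5


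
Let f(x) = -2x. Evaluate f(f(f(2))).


f(2) = -4
f(-4) = 8
f(8) = -16

-16


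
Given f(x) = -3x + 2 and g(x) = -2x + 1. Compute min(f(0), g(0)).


f(0) = 2
g(0) = 1
min = 1

1


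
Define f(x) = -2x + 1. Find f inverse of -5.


Solve -2x + 1 = -5
x = (-5 - 1) / (-2) = 3

3


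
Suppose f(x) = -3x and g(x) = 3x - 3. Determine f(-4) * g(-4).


f(-4) = 12
g(-4) = -15
Product = -180

-180


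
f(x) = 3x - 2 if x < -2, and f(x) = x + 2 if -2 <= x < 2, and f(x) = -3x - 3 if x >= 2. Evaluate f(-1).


-1 satisfies -2 <= x < 2
f(-1) = 1

1


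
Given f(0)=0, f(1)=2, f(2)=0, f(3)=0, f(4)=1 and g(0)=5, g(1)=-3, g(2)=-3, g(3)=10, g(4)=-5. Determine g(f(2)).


f(2) = 0
g(0) = 5

5


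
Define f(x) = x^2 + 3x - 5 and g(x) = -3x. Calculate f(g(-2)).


g(-2) = 6
f(6) = 1*(6)^2 + 3*(6) - 5 = 49

49


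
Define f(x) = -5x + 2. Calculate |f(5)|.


f(5) = -23
|-23| = 23

23


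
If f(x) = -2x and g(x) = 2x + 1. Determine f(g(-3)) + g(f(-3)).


f(g(-3)) = 10
g(f(-3)) = 13
Sum = 23

23


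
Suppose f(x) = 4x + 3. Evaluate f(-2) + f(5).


f(-2) = -5
f(5) = 23
Sum = 18

18


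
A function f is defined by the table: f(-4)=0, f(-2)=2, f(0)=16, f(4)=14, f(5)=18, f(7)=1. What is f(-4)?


0


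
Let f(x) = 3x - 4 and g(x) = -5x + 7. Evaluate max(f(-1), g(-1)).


f(-1) = -7
g(-1) = 12
max = 12

12


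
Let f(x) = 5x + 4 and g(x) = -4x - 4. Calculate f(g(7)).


g(7) = -32
f(-32) = -156

-156


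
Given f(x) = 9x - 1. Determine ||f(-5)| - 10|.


36


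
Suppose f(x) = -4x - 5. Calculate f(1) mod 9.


f(1) = -9
-9 mod 9 = 0

0


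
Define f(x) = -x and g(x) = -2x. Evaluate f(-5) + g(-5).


f(-5) = 5
g(-5) = 10
Sum = 15

15


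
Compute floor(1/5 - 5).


1/5 = 0.2
0.2 - 5 = -4.8
floor(-4.8) = -5

-5


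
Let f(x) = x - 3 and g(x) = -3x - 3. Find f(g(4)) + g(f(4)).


f(g(4)) = -18
g(f(4)) = -6
Sum = -24

-24


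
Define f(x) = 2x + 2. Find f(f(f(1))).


22


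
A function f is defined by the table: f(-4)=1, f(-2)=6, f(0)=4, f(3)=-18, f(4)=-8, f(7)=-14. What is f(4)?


Reading from the table at x = 4

-8


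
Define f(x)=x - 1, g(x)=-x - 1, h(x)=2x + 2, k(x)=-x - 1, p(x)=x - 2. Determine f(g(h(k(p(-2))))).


p(-2) = -4
k(-4) = 3
h(3) = 8
g(8) = -9
f(-9) = -10

-10


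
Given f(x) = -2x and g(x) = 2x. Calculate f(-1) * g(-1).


f(-1) = 2
g(-1) = -2
Product = -4

-4


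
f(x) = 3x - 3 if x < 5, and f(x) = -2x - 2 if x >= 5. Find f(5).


5 satisfies x >= 5
f(5) = -12

-12


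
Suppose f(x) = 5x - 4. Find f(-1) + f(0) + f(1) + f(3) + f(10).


f(-1) = -9
f(0) = -4
f(1) = 1
f(3) = 11
f(10) = 46
Sum = 45

45


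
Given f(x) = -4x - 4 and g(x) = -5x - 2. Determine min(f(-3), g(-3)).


f(-3) = 8
g(-3) = 13
min = 8

8


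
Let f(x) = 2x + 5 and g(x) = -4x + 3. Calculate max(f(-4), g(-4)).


19


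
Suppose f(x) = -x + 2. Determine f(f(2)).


f(2) = 0
f(0) = 2

2


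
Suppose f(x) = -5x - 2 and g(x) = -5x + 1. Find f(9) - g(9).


f(9) = -47
g(9) = -44
Difference = -3

-3


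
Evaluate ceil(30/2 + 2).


30/2 = 15
15 + 2 = 17
ceil(17) = 17

17


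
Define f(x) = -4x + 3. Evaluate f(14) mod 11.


f(14) = -53
-53 mod 11 = 2

2


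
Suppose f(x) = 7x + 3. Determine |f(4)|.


f(4) = 31
|31| = 31

31


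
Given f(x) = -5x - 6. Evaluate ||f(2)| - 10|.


6


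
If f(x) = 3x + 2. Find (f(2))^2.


f(2) = 8
(8)^2 = 64

64


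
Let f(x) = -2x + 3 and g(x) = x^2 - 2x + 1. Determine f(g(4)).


g(4) = 9
f(9) = -15

-15


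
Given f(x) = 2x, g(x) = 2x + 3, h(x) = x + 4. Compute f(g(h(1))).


26


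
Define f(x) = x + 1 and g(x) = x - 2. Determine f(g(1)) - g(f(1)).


0


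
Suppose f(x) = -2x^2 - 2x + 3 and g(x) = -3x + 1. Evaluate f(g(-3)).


g(-3) = 10
f(10) = (-2)*(10)^2 - 2*(10) + 3 = -217

-217


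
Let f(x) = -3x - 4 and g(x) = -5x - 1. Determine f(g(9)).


g(9) = -46
f(-46) = 134

134


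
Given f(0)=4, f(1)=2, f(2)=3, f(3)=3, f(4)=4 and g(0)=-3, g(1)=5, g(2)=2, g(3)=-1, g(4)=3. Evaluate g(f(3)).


f(3) = 3
g(3) = -1

-1


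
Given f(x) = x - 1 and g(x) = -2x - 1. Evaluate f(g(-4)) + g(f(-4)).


f(g(-4)) = 6
g(f(-4)) = 9
Sum = 15

15


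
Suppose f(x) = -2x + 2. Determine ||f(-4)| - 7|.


f(-4) = 10
|10| = 10
|10 - 7| = 3

3


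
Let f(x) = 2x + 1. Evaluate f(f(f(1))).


f(1) = 3
f(3) = 7
f(7) = 15

15


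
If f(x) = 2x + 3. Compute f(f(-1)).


f(-1) = 1
f(1) = 5

5


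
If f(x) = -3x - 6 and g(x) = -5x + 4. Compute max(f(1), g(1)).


f(1) = -9
g(1) = -1
max = -1

-1


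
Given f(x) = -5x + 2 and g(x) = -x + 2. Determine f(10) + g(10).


f(10) = -48
g(10) = -8
Sum = -56

-56


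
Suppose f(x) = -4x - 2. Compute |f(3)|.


f(3) = -14
|-14| = 14

14


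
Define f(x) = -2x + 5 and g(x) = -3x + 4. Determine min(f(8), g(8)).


f(8) = -11
g(8) = -20
min = -20

-20


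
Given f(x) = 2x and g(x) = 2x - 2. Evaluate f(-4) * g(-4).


f(-4) = -8
g(-4) = -10
Product = 80

80


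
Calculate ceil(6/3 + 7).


6/3 = 2
2 + 7 = 9
ceil(9) = 9

9


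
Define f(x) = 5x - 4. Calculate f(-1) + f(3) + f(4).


f(-1) = -9
f(3) = 11
f(4) = 16
Sum = 18

18


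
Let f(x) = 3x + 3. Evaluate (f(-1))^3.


f(-1) = 0
(0)^3 = 0

0


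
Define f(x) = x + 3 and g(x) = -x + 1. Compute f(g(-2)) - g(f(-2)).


f(g(-2)) = 6
g(f(-2)) = 0
Difference = 6

6


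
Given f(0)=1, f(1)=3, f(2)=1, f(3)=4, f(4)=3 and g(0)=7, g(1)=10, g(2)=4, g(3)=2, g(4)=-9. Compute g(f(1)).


f(1) = 3
g(3) = 2

2


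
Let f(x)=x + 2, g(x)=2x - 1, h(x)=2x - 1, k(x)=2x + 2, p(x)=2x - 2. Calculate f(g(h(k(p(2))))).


p(2) = 2
k(2) = 6
h(6) = 11
g(11) = 21
f(21) = 23

23


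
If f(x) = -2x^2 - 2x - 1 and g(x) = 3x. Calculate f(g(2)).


g(2) = 6
f(6) = (-2)*(6)^2 - 2*(6) - 1 = -85

-85


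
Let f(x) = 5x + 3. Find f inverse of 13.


Solve 5x + 3 = 13
x = (13 - 3) / 5 = 2

2


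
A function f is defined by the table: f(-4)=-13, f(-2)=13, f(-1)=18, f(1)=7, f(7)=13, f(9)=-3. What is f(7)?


Reading from the table at x = 7

13


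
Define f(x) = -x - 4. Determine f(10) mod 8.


f(10) = -14
-14 mod 8 = 2

2


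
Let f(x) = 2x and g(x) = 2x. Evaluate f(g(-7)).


-28


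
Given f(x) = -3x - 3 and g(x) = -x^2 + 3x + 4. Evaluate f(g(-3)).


g(-3) = -14
f(-14) = 39

39


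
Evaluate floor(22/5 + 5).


22/5 = 4.4
4.4 + 5 = 9.4
floor(9.4) = 9

9


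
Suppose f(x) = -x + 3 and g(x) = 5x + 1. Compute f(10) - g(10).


f(10) = -7
g(10) = 51
Difference = -58

-58


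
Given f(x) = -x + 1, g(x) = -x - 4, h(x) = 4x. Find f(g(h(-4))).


h(-4) = -16
g(-16) = 12
f(12) = -11

-11


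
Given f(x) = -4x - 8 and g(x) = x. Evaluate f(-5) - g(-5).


f(-5) = 12
g(-5) = -5
Difference = 17

17


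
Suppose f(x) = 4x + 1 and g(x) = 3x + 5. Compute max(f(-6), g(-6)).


f(-6) = -23
g(-6) = -13
max = -13

-13


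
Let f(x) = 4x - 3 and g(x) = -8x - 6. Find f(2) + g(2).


f(2) = 5
g(2) = -22
Sum = -17

-17


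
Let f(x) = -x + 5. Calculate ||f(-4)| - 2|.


7


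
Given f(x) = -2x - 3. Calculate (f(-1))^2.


f(-1) = -1
(-1)^2 = 1

1


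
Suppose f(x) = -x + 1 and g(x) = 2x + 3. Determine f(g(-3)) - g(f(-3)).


f(g(-3)) = 4
g(f(-3)) = 11
Difference = -7

-7


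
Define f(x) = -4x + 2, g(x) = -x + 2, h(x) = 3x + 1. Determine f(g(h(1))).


h(1) = 4
g(4) = -2
f(-2) = 10

10


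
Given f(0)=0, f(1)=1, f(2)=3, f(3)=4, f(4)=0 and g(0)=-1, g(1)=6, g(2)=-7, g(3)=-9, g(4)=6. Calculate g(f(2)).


f(2) = 3
g(3) = -9

-9


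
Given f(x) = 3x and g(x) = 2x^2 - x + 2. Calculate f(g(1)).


g(1) = 3
f(3) = 9

9


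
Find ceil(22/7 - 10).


22/7 = 3.1429
3.1429 - 10 = -6.8571
ceil(-6.8571) = -6

-6


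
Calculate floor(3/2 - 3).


3/2 = 1.5
1.5 - 3 = -1.5
floor(-1.5) = -2

-2


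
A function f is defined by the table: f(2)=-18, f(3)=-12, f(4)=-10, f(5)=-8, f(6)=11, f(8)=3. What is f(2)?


-18


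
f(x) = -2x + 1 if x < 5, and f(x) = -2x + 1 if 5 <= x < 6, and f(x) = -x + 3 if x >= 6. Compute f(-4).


9


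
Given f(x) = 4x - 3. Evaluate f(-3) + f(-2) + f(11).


f(-3) = -15
f(-2) = -11
f(11) = 41
Sum = 15

15


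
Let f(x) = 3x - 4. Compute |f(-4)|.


f(-4) = -16
|-16| = 16

16


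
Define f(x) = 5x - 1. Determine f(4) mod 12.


7


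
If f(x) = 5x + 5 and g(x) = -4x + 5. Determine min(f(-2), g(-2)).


-5


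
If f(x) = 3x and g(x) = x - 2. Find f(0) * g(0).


f(0) = 0
g(0) = -2
Product = 0

0


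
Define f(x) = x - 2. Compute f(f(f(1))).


f(1) = -1
f(-1) = -3
f(-3) = -5

-5


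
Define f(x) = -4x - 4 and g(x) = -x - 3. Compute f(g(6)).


g(6) = -9
f(-9) = 32

32


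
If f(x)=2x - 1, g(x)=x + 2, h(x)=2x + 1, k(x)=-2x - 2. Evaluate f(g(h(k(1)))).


-11


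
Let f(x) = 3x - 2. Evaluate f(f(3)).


f(3) = 7
f(7) = 19

19


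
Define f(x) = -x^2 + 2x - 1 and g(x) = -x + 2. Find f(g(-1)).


g(-1) = 3
f(3) = (-1)*(3)^2 + 2*(3) - 1 = -4

-4


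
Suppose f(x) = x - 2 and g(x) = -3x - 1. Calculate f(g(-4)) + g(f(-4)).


f(g(-4)) = 9
g(f(-4)) = 17
Sum = 26

26


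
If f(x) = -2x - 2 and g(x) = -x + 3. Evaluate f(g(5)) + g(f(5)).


17


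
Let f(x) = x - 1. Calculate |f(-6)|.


f(-6) = -7
|-7| = 7

7


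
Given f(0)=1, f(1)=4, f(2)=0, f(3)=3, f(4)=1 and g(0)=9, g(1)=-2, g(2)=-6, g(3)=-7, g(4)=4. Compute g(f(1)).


f(1) = 4
g(4) = 4

4


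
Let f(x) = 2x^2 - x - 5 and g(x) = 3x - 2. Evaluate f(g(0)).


g(0) = -2
f(-2) = 2*(-2)^2 - 1*(-2) - 5 = 5

5


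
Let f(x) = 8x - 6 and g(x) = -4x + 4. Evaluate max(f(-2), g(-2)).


f(-2) = -22
g(-2) = 12
max = 12

12


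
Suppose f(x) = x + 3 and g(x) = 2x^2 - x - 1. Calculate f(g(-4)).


g(-4) = 35
f(35) = 38

38


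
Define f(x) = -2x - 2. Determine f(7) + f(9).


-36


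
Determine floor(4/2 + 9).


4/2 = 2
2 + 9 = 11
floor(11) = 11

11


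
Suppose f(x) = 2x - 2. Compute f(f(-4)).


f(-4) = -10
f(-10) = -22

-22


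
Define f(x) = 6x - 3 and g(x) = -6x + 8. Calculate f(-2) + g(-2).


f(-2) = -15
g(-2) = 20
Sum = 5

5


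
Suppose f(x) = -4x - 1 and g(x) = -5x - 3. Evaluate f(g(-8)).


g(-8) = 37
f(37) = -149

-149


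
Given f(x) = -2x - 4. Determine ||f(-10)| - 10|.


f(-10) = 16
|16| = 16
|16 - 10| = 6

6


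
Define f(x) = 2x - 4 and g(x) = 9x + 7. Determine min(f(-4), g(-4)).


-29


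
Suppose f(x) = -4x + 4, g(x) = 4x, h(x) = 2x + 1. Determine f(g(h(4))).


h(4) = 9
g(9) = 36
f(36) = -140

-140


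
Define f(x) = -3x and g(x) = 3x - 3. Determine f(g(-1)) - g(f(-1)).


f(g(-1)) = 18
g(f(-1)) = 6
Difference = 12

12


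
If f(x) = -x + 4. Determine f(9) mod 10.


5


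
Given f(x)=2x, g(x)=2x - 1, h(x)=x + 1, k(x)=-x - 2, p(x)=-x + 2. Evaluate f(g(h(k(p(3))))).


p(3) = -1
k(-1) = -1
h(-1) = 0
g(0) = -1
f(-1) = -2

-2


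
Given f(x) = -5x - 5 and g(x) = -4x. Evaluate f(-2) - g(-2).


f(-2) = 5
g(-2) = 8
Difference = -3

-3


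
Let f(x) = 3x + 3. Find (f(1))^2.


f(1) = 6
(6)^2 = 36

36


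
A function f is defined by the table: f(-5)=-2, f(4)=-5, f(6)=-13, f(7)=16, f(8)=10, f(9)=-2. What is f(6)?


Reading from the table at x = 6

-13


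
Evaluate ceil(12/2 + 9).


15


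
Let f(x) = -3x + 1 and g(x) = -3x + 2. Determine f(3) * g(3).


f(3) = -8
g(3) = -7
Product = 56

56


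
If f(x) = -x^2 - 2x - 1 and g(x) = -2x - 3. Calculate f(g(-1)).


g(-1) = -1
f(-1) = (-1)*(-1)^2 - 2*(-1) - 1 = 0

0


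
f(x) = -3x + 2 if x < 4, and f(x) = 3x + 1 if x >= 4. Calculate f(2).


2 satisfies x < 4
f(2) = -4

-4


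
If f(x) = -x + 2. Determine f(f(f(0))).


f(0) = 2
f(2) = 0
f(0) = 2

2


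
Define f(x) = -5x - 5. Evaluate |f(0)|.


f(0) = -5
|-5| = 5

5


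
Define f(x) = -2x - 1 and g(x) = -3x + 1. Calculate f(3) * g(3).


f(3) = -7
g(3) = -8
Product = 56

56


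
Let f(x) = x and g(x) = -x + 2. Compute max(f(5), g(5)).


f(5) = 5
g(5) = -3
max = 5

5


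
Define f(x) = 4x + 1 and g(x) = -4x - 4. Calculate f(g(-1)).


g(-1) = 0
f(0) = 1

1


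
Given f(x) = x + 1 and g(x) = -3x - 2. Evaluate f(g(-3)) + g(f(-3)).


f(g(-3)) = 8
g(f(-3)) = 4
Sum = 12

12


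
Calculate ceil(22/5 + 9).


14


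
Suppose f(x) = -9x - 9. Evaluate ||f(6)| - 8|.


f(6) = -63
|-63| = 63
|63 - 8| = 55

55


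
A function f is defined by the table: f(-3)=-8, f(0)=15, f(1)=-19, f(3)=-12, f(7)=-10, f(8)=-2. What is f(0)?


Reading from the table at x = 0

15


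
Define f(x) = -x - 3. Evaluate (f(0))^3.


f(0) = -3
(-3)^3 = -27

-27


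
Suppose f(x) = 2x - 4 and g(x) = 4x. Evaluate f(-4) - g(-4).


f(-4) = -12
g(-4) = -16
Difference = 4

4


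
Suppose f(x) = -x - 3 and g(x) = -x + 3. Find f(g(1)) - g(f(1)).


f(g(1)) = -5
g(f(1)) = 7
Difference = -12

-12


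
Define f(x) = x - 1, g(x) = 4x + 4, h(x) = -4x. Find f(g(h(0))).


h(0) = 0
g(0) = 4
f(4) = 3

3


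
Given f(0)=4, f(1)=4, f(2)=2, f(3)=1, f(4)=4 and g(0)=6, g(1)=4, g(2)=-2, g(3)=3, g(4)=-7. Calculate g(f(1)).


f(1) = 4
g(4) = -7

-7


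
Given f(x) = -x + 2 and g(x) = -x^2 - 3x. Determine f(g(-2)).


0


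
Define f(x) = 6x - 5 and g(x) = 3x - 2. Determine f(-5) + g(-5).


-52


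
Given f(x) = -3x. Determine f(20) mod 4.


f(20) = -60
-60 mod 4 = 0

0


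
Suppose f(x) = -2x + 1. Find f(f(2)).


7


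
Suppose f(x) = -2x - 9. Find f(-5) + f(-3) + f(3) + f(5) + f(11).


f(-5) = 1
f(-3) = -3
f(3) = -15
f(5) = -19
f(11) = -31
Sum = -67

-67


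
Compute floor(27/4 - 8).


27/4 = 6.75
6.75 - 8 = -1.25
floor(-1.25) = -2

-2


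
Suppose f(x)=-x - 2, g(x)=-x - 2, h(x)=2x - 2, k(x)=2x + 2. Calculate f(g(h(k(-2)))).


k(-2) = -2
h(-2) = -6
g(-6) = 4
f(4) = -6

-6


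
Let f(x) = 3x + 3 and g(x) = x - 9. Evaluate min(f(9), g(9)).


f(9) = 30
g(9) = 0
min = 0

0


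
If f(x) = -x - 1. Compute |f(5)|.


f(5) = -6
|-6| = 6

6


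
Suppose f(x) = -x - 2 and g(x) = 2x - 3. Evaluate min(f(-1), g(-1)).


f(-1) = -1
g(-1) = -5
min = -5

-5


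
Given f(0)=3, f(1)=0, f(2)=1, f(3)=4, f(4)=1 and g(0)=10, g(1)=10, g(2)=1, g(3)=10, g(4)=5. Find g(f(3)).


f(3) = 4
g(4) = 5

5


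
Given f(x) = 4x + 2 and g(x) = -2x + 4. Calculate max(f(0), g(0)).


f(0) = 2
g(0) = 4
max = 4

4


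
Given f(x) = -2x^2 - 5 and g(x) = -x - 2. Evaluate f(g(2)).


g(2) = -4
f(-4) = (-2)*(-4)^2 - 5 = -37

-37


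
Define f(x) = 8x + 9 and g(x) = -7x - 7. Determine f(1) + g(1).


f(1) = 17
g(1) = -14
Sum = 3

3


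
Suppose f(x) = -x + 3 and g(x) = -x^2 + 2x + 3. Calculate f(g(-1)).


g(-1) = 0
f(0) = 3

3


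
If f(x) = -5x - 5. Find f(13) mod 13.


f(13) = -70
-70 mod 13 = 8

8


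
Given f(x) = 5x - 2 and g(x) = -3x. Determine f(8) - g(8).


f(8) = 38
g(8) = -24
Difference = 62

62


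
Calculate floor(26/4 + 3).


26/4 = 6.5
6.5 + 3 = 9.5
floor(9.5) = 9

9


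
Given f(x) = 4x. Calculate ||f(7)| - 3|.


f(7) = 28
|28| = 28
|28 - 3| = 25

25


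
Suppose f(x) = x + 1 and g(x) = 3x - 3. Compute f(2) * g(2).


f(2) = 3
g(2) = 3
Product = 9

9


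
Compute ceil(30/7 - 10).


30/7 = 4.2857
4.2857 - 10 = -5.7143
ceil(-5.7143) = -5

-5


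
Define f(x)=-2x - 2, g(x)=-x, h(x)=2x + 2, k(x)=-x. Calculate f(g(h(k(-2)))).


k(-2) = 2
h(2) = 6
g(6) = -6
f(-6) = 10

10


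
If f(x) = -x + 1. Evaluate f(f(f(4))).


f(4) = -3
f(-3) = 4
f(4) = -3

-3


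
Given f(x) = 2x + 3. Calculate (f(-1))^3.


1


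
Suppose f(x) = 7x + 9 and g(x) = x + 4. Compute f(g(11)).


114


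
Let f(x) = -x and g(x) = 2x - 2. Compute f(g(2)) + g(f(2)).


f(g(2)) = -2
g(f(2)) = -6
Sum = -8

-8


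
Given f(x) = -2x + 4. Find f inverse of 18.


-7


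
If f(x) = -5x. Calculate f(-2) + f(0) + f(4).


-10


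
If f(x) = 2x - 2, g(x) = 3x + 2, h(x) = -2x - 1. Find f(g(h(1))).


-16


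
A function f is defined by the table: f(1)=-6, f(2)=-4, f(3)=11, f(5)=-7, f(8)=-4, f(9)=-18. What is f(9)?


Reading from the table at x = 9

-18


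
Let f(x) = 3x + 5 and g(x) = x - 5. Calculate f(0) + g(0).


f(0) = 5
g(0) = -5
Sum = 0

0


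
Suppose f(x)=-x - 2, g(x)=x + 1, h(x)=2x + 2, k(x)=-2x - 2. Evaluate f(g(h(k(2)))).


k(2) = -6
h(-6) = -10
g(-10) = -9
f(-9) = 7

7


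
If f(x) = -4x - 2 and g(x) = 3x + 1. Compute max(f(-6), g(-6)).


22


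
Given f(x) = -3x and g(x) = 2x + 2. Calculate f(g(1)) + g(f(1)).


f(g(1)) = -12
g(f(1)) = -4
Sum = -16

-16


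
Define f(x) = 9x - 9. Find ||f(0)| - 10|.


f(0) = -9
|-9| = 9
|9 - 10| = 1

1


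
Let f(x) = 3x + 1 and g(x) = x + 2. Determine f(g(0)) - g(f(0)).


f(g(0)) = 7
g(f(0)) = 3
Difference = 4

4


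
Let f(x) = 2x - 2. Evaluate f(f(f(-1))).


f(-1) = -4
f(-4) = -10
f(-10) = -22

-22


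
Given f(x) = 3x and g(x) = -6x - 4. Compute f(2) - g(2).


f(2) = 6
g(2) = -16
Difference = 22

22


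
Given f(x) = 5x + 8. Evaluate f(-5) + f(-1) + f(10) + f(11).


f(-5) = -17
f(-1) = 3
f(10) = 58
f(11) = 63
Sum = 107

107
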